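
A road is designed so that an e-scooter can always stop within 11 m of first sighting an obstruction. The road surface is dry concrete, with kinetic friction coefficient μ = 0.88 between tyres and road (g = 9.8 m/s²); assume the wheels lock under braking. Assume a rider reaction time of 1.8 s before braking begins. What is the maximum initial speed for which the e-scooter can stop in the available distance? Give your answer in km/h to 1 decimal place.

Maximum speed ≈ 18.8 km/h

a = μg = 0.88 × 9.8 = 8.624 m/s².
Stopping distance: v·t_r + v²/(2a) = 11 with t_r = 1.8 s and a = 8.624 m/s².
So v² + 31.046 v − 189.73 = 0.
Positive root: v = −a·t_r + √((a·t_r)² + 2a·d) = −15.523 + √(240.964 + 189.73) = 5.2302 m/s.
5.2302 m/s × 3.6 = 18.829 km/h.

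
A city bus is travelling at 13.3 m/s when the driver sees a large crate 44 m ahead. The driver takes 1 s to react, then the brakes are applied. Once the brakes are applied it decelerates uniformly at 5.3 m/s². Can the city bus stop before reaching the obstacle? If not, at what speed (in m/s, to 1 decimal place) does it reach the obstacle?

Reaction distance = 13.3000 × 1 = 13.300 m.
Braking distance = v²/(2a) = 176.890 / 10.600 = 16.688 m.
Total stopping distance = 13.300 + 16.688 = 29.988 m, vs 44 m available — it stops with 44 − 29.988 = 14.012 m to spare.

Yes — it stops about 14.0 m short of the obstacle, so it never reaches it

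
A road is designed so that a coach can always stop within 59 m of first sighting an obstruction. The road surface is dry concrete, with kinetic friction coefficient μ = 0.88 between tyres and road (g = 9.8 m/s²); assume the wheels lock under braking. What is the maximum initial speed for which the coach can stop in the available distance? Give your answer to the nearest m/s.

a = μg = 0.88 × 9.8 = 8.624 m/s².
v²/(2a) = d ⇒ v = √(2 × 8.624 × 59) = √1017.63 = 31.9003 m/s.

Maximum speed ≈ 32 m/s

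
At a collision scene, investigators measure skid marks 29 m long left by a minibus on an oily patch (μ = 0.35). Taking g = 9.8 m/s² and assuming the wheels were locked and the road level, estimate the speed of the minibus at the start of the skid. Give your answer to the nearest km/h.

Deceleration a = μg = 0.35 × 9.8 = 3.430 m/s².
v = √(2a·d) = √(2 × 3.430 × 29) = √198.940 = 14.1046 m/s.
= 14.1046 × 3.6 = 50.777 km/h.

Initial speed ≈ 51 km/h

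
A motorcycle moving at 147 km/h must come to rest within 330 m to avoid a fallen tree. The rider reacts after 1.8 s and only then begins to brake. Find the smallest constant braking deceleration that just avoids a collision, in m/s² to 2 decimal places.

Required deceleration ≈ 3.25 m/s²

147 km/h ÷ 3.6 = 40.8333 m/s.
Distance covered during reaction = 40.8333 × 1.8 = 73.500 m.
Distance available for braking: 330 − 73.500 = 256.500 m.
v² = 2a·d ⇒ a = v²/(2d) = 40.8333² / (2 × 256.500) = 1667.358 / 513.000 = 3.2502 m/s².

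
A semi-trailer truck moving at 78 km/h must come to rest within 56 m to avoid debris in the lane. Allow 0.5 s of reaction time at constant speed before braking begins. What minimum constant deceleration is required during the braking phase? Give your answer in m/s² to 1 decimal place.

78 km/h ÷ 3.6 = 21.6667 m/s.
Distance covered during reaction = 21.6667 × 0.5 = 10.833 m.
Distance available for braking: 56 − 10.833 = 45.167 m.
v² = 2a·d ⇒ a = v²/(2d) = 21.6667² / (2 × 45.167) = 469.446 / 90.334 = 5.1968 m/s².

Required deceleration ≈ 5.2 m/s²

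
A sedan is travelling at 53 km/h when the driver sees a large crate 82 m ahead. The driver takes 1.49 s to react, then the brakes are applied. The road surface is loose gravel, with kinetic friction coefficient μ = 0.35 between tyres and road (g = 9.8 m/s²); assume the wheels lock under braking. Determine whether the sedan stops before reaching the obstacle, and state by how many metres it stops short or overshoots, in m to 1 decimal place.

Yes — it stops 28.5 m short of the obstacle

53 km/h ÷ 3.6 = 14.7222 m/s.
a = μg = 0.35 × 9.8 = 3.430 m/s².
Reaction distance = 14.7222 × 1.49 = 21.936 m.
Braking distance = v²/(2a) = 216.743 / 6.860 = 31.595 m.
Total stopping distance = 21.936 + 31.595 = 53.531 m, vs 82 m available — it stops with 82 − 53.531 = 28.469 m to spare.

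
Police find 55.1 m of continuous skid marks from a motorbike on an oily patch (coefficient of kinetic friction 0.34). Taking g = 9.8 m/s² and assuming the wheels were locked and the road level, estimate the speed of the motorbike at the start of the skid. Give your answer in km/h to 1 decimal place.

Initial speed ≈ 69.0 km/h

Deceleration a = μg = 0.34 × 9.8 = 3.332 m/s².
v = √(2a·d) = √(2 × 3.332 × 55.1) = √367.186 = 19.1621 m/s.
= 19.1621 × 3.6 = 68.984 km/h.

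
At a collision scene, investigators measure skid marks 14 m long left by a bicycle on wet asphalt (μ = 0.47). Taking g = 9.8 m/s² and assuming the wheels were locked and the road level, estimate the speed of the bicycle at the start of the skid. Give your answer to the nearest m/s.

Deceleration a = μg = 0.47 × 9.8 = 4.606 m/s².
v = √(2a·d) = √(2 × 4.606 × 14) = √128.968 = 11.3564 m/s.

Initial speed ≈ 11 m/s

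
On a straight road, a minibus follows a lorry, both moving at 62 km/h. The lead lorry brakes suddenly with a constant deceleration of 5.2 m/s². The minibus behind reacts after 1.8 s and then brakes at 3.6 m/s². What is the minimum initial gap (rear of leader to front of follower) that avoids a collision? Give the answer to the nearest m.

Minimum gap ≈ 44 m

62 km/h ÷ 3.6 = 17.2222 m/s.
Leader travels v²/(2a_L) = 296.604 / 10.400 = 28.520 m before stopping.
Follower covers v·t_r = 17.2222 × 1.8 = 31.000 m while reacting, then v²/(2a_F) = 296.604 / 7.200 = 41.195 m while braking, for a total of 31.000 + 41.195 = 72.195 m.
Since a_F ≤ a_L and the follower starts braking later, the follower is never slower than the leader, so the closest approach is when both have stopped.
Minimum gap = 72.195 − 28.520 = 43.675 m.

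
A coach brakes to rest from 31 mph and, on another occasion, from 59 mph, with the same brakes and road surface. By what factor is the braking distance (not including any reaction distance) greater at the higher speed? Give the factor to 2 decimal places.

Factor ≈ 3.62

Braking distance d = v²/(2a), so with a fixed, d ∝ v².
Factor = (59/31)² = 1.9032² = 3.6222.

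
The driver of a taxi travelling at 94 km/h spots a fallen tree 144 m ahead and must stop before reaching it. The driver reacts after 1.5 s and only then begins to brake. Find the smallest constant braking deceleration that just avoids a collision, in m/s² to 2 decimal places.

94 km/h ÷ 3.6 = 26.1111 m/s.
Distance covered during reaction = 26.1111 × 1.5 = 39.167 m.
Distance available for braking: 144 − 39.167 = 104.833 m.
v² = 2a·d ⇒ a = v²/(2d) = 26.1111² / (2 × 104.833) = 681.790 / 209.666 = 3.2518 m/s².

Required deceleration ≈ 3.25 m/s²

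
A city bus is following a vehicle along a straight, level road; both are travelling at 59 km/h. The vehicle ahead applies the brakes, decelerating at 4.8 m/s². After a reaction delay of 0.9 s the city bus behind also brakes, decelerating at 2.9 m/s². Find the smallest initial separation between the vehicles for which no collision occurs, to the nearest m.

Minimum gap ≈ 33 m

59 km/h ÷ 3.6 = 16.3889 m/s.
Leader travels v²/(2a_L) = 268.596 / 9.600 = 27.979 m before stopping.
Follower covers v·t_r = 16.3889 × 0.9 = 14.750 m while reacting, then v²/(2a_F) = 268.596 / 5.800 = 46.310 m while braking, for a total of 14.750 + 46.310 = 61.060 m.
Since a_F ≤ a_L and the follower starts braking later, the follower is never slower than the leader, so the closest approach is when both have stopped.
Minimum gap = 61.060 − 27.979 = 33.081 m.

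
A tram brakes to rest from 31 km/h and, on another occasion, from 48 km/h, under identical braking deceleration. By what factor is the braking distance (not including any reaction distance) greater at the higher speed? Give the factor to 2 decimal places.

Braking distance d = v²/(2a), so with a fixed, d ∝ v².
Factor = (48/31)² = 1.5484² = 2.3975.

Factor ≈ 2.40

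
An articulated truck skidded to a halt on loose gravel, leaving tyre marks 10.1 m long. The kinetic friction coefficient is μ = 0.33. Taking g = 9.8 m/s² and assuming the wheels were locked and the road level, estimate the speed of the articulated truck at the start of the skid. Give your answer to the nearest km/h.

Deceleration a = μg = 0.33 × 9.8 = 3.234 m/s².
v = √(2a·d) = √(2 × 3.234 × 10.1) = √65.327 = 8.0825 m/s.
= 8.0825 × 3.6 = 29.097 km/h.

Initial speed ≈ 29 km/h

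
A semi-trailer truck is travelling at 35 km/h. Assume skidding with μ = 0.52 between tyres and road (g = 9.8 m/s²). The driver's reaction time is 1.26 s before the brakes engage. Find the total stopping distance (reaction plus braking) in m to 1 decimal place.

Total stopping distance ≈ 21.5 m

35 km/h ÷ 3.6 = 9.7222 m/s.
a = μg = 0.52 × 9.8 = 5.096 m/s².
Reaction distance = v·t_r = 9.7222 × 1.26 = 12.250 m.
Braking distance = v²/(2a) = 9.7222² / (2 × 5.096) = 94.521 / 10.192 = 9.274 m.
Total = 12.250 + 9.274 = 21.524 m.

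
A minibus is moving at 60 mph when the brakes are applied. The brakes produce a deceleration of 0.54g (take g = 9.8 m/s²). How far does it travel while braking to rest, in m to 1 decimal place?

60 mph × 0.44704 = 26.8224 m/s.
a = 0.54 × 9.8 = 5.292 m/s².
Braking distance = v²/(2a) = 26.8224² / (2 × 5.292) = 719.441 / 10.584 = 67.974 m.

Braking distance ≈ 68.0 m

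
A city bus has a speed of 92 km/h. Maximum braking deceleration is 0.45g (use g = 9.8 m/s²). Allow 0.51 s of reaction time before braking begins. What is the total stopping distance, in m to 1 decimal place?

92 km/h ÷ 3.6 = 25.5556 m/s.
a = 0.45 × 9.8 = 4.410 m/s².
Reaction distance = v·t_r = 25.5556 × 0.51 = 13.033 m.
Braking distance = v²/(2a) = 25.5556² / (2 × 4.410) = 653.089 / 8.820 = 74.046 m.
Total = 13.033 + 74.046 = 87.079 m.

Total stopping distance ≈ 87.1 m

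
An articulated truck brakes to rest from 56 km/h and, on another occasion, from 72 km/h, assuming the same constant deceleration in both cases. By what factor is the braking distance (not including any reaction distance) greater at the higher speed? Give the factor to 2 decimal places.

Braking distance d = v²/(2a), so with a fixed, d ∝ v².
Factor = (72/56)² = 1.2857² = 1.6530.

Factor ≈ 1.65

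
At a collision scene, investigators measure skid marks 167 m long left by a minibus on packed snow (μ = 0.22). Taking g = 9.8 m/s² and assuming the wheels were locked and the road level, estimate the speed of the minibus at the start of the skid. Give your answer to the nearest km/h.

Initial speed ≈ 97 km/h

Deceleration a = μg = 0.22 × 9.8 = 2.156 m/s².
v = √(2a·d) = √(2 × 2.156 × 167) = √720.104 = 26.8348 m/s.
= 26.8348 × 3.6 = 96.605 km/h.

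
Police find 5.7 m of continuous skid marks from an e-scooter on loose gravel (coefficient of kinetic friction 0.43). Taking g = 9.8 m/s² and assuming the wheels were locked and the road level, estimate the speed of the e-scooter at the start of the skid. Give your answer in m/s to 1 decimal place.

Initial speed ≈ 6.9 m/s

Deceleration a = μg = 0.43 × 9.8 = 4.214 m/s².
v = √(2a·d) = √(2 × 4.214 × 5.7) = √48.040 = 6.9311 m/s.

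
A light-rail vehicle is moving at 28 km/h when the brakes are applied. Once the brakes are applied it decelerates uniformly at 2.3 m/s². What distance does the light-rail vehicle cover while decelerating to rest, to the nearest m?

Braking distance ≈ 13 m

28 km/h ÷ 3.6 = 7.7778 m/s.
Braking distance = v²/(2a) = 7.7778² / (2 × 2.300) = 60.494 / 4.600 = 13.151 m.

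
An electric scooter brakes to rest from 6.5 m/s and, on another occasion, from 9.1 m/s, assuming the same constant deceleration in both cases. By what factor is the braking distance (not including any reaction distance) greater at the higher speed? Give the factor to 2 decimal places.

Factor ≈ 1.96

Braking distance d = v²/(2a), so with a fixed, d ∝ v².
Factor = (9.1/6.5)² = 1.4000² = 1.9600.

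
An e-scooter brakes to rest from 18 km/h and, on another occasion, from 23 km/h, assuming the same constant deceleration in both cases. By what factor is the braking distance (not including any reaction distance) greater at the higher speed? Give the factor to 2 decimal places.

Factor ≈ 1.63

Braking distance d = v²/(2a), so with a fixed, d ∝ v².
Factor = (23/18)² = 1.2778² = 1.6328.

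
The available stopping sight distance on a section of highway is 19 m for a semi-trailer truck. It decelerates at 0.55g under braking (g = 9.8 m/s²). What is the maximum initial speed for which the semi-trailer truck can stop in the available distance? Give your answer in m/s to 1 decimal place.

a = 0.55 × 9.8 = 5.390 m/s².
v²/(2a) = d ⇒ v = √(2 × 5.390 × 19) = √204.82 = 14.3115 m/s.

Maximum speed ≈ 14.3 m/s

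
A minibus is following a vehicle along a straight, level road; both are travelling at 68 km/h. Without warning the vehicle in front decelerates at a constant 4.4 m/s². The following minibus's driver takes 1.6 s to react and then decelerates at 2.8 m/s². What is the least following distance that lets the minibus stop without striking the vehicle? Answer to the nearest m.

68 km/h ÷ 3.6 = 18.8889 m/s.
Leader travels v²/(2a_L) = 356.791 / 8.800 = 40.544 m before stopping.
Follower covers v·t_r = 18.8889 × 1.6 = 30.222 m while reacting, then v²/(2a_F) = 356.791 / 5.600 = 63.713 m while braking, for a total of 30.222 + 63.713 = 93.935 m.
Since a_F ≤ a_L and the follower starts braking later, the follower is never slower than the leader, so the closest approach is when both have stopped.
Minimum gap = 93.935 − 40.544 = 53.391 m.

Minimum gap ≈ 53 m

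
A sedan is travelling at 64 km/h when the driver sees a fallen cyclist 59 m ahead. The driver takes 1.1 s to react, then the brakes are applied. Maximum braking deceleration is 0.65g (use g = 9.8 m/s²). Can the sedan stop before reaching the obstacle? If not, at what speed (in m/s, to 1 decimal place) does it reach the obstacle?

Yes — it stops about 14.6 m short of the obstacle, so it never reaches it

64 km/h ÷ 3.6 = 17.7778 m/s.
a = 0.65 × 9.8 = 6.370 m/s².
Reaction distance = 17.7778 × 1.1 = 19.556 m.
Braking distance = v²/(2a) = 316.050 / 12.740 = 24.808 m.
Total stopping distance = 19.556 + 24.808 = 44.364 m, vs 59 m available — it stops with 59 − 44.364 = 14.636 m to spare.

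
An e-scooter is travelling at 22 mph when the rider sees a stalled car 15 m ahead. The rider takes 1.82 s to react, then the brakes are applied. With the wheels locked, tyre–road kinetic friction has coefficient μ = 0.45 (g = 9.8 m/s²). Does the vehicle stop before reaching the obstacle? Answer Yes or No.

22 mph × 0.44704 = 9.8349 m/s.
a = μg = 0.45 × 9.8 = 4.410 m/s².
Reaction distance = 9.8349 × 1.82 = 17.900 m.
Braking distance = v²/(2a) = 96.725 / 8.820 = 10.967 m.
Total stopping distance = 17.900 + 10.967 = 28.867 m, vs 15 m available — it cannot stop in time and overshoots by 28.867 − 15 = 13.867 m.

No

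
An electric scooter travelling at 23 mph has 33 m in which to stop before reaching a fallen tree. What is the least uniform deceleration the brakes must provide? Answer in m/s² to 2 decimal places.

23 mph × 0.44704 = 10.2819 m/s.
v² = 2a·d ⇒ a = v²/(2d) = 10.2819² / (2 × 33.000) = 105.717 / 66.000 = 1.6018 m/s².

Required deceleration ≈ 1.60 m/s²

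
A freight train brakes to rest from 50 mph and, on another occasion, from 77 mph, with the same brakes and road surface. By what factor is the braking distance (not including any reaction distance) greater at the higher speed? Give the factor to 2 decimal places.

Factor ≈ 2.37

Braking distance d = v²/(2a), so with a fixed, d ∝ v².
Factor = (77/50)² = 1.5400² = 2.3716.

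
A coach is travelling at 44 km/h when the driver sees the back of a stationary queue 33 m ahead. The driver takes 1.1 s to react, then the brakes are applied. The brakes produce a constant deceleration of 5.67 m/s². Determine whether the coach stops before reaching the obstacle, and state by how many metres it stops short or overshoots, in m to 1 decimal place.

Yes — it stops 6.4 m short of the obstacle

44 km/h ÷ 3.6 = 12.2222 m/s.
Reaction distance = 12.2222 × 1.1 = 13.444 m.
Braking distance = v²/(2a) = 149.382 / 11.340 = 13.173 m.
Total stopping distance = 13.444 + 13.173 = 26.617 m, vs 33 m available — it stops with 33 − 26.617 = 6.383 m to spare.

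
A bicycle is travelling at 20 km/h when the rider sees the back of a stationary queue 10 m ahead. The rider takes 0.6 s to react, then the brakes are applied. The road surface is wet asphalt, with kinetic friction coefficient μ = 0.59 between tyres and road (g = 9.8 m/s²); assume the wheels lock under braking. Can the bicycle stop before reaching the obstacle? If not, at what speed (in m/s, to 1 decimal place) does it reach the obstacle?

Yes — it stops about 4.0 m short of the obstacle, so it never reaches it

20 km/h ÷ 3.6 = 5.5556 m/s.
a = μg = 0.59 × 9.8 = 5.782 m/s².
Reaction distance = 5.5556 × 0.6 = 3.333 m.
Braking distance = v²/(2a) = 30.865 / 11.564 = 2.669 m.
Total stopping distance = 3.333 + 2.669 = 6.002 m, vs 10 m available — it stops with 10 − 6.002 = 3.998 m to spare.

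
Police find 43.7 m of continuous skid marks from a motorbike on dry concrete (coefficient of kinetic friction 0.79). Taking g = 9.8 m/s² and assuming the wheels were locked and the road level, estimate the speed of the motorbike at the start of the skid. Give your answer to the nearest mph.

Deceleration a = μg = 0.79 × 9.8 = 7.742 m/s².
v = √(2a·d) = √(2 × 7.742 × 43.7) = √676.651 = 26.0125 m/s.
= 26.0125 ÷ 0.44704 = 58.188 mph.

Initial speed ≈ 58 mph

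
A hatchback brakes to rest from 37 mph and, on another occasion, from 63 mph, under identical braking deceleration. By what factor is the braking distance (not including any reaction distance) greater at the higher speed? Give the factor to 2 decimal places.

Braking distance d = v²/(2a), so with a fixed, d ∝ v².
Factor = (63/37)² = 1.7027² = 2.8992.

Factor ≈ 2.90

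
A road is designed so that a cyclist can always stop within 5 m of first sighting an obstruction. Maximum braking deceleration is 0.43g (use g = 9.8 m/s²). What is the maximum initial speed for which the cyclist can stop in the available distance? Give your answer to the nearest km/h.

a = 0.43 × 9.8 = 4.214 m/s².
v²/(2a) = d ⇒ v = √(2 × 4.214 × 5) = √42.14 = 6.4915 m/s.
6.4915 m/s × 3.6 = 23.369 km/h.

Maximum speed ≈ 23 km/h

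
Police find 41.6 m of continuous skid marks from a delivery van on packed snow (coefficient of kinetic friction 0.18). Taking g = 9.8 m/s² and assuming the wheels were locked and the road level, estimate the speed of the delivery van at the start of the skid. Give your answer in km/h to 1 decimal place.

Initial speed ≈ 43.6 km/h

Deceleration a = μg = 0.18 × 9.8 = 1.764 m/s².
v = √(2a·d) = √(2 × 1.764 × 41.6) = √146.765 = 12.1147 m/s.
= 12.1147 × 3.6 = 43.613 km/h.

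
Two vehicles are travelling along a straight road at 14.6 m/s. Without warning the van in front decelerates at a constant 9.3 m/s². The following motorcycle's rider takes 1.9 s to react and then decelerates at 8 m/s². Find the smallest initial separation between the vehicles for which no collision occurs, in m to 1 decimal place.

Minimum gap ≈ 29.6 m

Leader travels v²/(2a_L) = 213.160 / 18.600 = 11.460 m before stopping.
Follower covers v·t_r = 14.6000 × 1.9 = 27.740 m while reacting, then v²/(2a_F) = 213.160 / 16.000 = 13.322 m while braking, for a total of 27.740 + 13.322 = 41.062 m.
Since a_F ≤ a_L and the follower starts braking later, the follower is never slower than the leader, so the closest approach is when both have stopped.
Minimum gap = 41.062 − 11.460 = 29.602 m.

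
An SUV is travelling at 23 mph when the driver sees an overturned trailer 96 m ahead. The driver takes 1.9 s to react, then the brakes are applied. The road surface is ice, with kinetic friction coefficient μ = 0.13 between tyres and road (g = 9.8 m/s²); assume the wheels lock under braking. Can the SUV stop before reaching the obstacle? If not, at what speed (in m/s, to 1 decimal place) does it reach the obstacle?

Yes — it stops about 35.0 m short of the obstacle, so it never reaches it

23 mph × 0.44704 = 10.2819 m/s.
a = μg = 0.13 × 9.8 = 1.274 m/s².
Reaction distance = 10.2819 × 1.9 = 19.536 m.
Braking distance = v²/(2a) = 105.717 / 2.548 = 41.490 m.
Total stopping distance = 19.536 + 41.490 = 61.026 m, vs 96 m available — it stops with 96 − 61.026 = 34.974 m to spare.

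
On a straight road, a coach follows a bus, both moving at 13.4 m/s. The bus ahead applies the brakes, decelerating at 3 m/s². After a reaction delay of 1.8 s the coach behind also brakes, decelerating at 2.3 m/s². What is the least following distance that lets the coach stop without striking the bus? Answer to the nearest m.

Minimum gap ≈ 33 m

Leader travels v²/(2a_L) = 179.560 / 6.000 = 29.927 m before stopping.
Follower covers v·t_r = 13.4000 × 1.8 = 24.120 m while reacting, then v²/(2a_F) = 179.560 / 4.600 = 39.035 m while braking, for a total of 24.120 + 39.035 = 63.155 m.
Since a_F ≤ a_L and the follower starts braking later, the follower is never slower than the leader, so the closest approach is when both have stopped.
Minimum gap = 63.155 − 29.927 = 33.228 m.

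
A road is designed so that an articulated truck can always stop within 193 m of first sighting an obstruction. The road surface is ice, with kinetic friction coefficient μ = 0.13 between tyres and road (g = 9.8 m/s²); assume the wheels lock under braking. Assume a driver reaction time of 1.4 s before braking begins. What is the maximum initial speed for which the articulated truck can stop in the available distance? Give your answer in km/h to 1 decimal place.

Maximum speed ≈ 73.7 km/h

a = μg = 0.13 × 9.8 = 1.274 m/s².
Stopping distance: v·t_r + v²/(2a) = 193 with t_r = 1.4 s and a = 1.274 m/s².
So v² + 3.567 v − 491.76 = 0.
Positive root: v = −a·t_r + √((a·t_r)² + 2a·d) = −1.784 + √(3.183 + 491.76) = 20.4633 m/s.
20.4633 m/s × 3.6 = 73.668 km/h.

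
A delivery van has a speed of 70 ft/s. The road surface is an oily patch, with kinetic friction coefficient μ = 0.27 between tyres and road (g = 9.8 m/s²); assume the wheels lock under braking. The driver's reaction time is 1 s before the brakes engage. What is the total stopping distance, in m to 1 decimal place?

70 ft/s × 0.3048 = 21.3360 m/s.
a = μg = 0.27 × 9.8 = 2.646 m/s².
Reaction distance = v·t_r = 21.3360 × 1 = 21.336 m.
Braking distance = v²/(2a) = 21.3360² / (2 × 2.646) = 455.225 / 5.292 = 86.021 m.
Total = 21.336 + 86.021 = 107.357 m.

Total stopping distance ≈ 107.4 m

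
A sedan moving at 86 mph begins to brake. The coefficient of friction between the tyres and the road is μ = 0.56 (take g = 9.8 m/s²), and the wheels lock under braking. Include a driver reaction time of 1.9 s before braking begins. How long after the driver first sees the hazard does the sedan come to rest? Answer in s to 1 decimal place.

86 mph × 0.44704 = 38.4454 m/s.
a = μg = 0.56 × 9.8 = 5.488 m/s².
Braking time = v/a = 38.4454 / 5.488 = 7.005 s.
Total = 1.9 + 7.005 = 8.905 s.

Total time ≈ 8.9 s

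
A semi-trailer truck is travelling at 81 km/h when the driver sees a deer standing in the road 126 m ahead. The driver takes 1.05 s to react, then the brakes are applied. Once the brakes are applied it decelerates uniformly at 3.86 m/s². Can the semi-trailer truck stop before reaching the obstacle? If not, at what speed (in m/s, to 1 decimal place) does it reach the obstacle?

Yes — it stops about 36.8 m short of the obstacle, so it never reaches it

81 km/h ÷ 3.6 = 22.5000 m/s.
Reaction distance = 22.5000 × 1.05 = 23.625 m.
Braking distance = v²/(2a) = 506.250 / 7.720 = 65.576 m.
Total stopping distance = 23.625 + 65.576 = 89.201 m, vs 126 m available — it stops with 126 − 89.201 = 36.799 m to spare.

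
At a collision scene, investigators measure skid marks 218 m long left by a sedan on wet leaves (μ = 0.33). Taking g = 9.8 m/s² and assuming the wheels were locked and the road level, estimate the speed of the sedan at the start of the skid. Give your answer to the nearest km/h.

Deceleration a = μg = 0.33 × 9.8 = 3.234 m/s².
v = √(2a·d) = √(2 × 3.234 × 218) = √1410.024 = 37.5503 m/s.
= 37.5503 × 3.6 = 135.181 km/h.

Initial speed ≈ 135 km/h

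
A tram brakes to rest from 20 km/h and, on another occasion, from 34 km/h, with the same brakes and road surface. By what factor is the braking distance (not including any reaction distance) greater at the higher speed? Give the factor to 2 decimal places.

Braking distance d = v²/(2a), so with a fixed, d ∝ v².
Factor = (34/20)² = 1.7000² = 2.8900.

Factor ≈ 2.89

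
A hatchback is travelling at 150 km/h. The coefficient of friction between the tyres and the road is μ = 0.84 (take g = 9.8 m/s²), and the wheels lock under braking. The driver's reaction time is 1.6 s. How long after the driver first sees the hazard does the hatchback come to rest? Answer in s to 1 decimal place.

150 km/h ÷ 3.6 = 41.6667 m/s.
a = μg = 0.84 × 9.8 = 8.232 m/s².
Braking time = v/a = 41.6667 / 8.232 = 5.062 s.
Total = 1.6 + 5.062 = 6.662 s.

Total time ≈ 6.7 s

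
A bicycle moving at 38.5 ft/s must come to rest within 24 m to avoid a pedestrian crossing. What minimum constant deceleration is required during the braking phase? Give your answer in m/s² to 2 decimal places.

38.5 ft/s × 0.3048 = 11.7348 m/s.
v² = 2a·d ⇒ a = v²/(2d) = 11.7348² / (2 × 24.000) = 137.706 / 48.000 = 2.8689 m/s².

Required deceleration ≈ 2.87 m/s²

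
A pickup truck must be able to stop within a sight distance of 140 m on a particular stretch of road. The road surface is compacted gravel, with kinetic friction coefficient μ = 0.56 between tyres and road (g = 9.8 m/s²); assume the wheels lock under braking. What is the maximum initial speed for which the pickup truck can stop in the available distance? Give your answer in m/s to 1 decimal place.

Maximum speed ≈ 39.2 m/s

a = μg = 0.56 × 9.8 = 5.488 m/s².
v²/(2a) = d ⇒ v = √(2 × 5.488 × 140) = √1536.64 = 39.2000 m/s.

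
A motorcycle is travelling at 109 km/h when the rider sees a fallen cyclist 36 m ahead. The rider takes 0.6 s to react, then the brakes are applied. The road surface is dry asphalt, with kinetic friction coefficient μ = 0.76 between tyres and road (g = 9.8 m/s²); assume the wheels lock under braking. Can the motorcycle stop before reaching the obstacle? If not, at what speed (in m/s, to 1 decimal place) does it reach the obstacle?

No — it strikes the obstacle at 25.5 m/s

109 km/h ÷ 3.6 = 30.2778 m/s.
a = μg = 0.76 × 9.8 = 7.448 m/s².
Reaction distance = 30.2778 × 0.6 = 18.167 m.
Braking distance needed to stop: v²/(2a) = 916.745 / 14.896 = 61.543 m, so total needed = 18.167 + 61.543 = 79.710 m > 36 m — it cannot stop.
Distance remaining when braking begins: 36 − 18.167 = 17.833 m.
v² = v₀² − 2a·d = 916.745 − 2 × 7.448 × 17.833 = 651.105 m²/s².
v = √651.105 = 25.517 m/s.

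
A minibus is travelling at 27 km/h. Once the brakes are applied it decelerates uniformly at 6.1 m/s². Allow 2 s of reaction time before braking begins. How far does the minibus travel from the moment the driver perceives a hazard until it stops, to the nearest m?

Total stopping distance ≈ 20 m

27 km/h ÷ 3.6 = 7.5000 m/s.
Reaction distance = v·t_r = 7.5000 × 2 = 15.000 m.
Braking distance = v²/(2a) = 7.5000² / (2 × 6.100) = 56.250 / 12.200 = 4.611 m.
Total = 15.000 + 4.611 = 19.611 m.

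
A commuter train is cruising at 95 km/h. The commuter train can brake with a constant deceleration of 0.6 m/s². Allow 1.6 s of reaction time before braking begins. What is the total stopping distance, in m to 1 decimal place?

95 km/h ÷ 3.6 = 26.3889 m/s.
Reaction distance = v·t_r = 26.3889 × 1.6 = 42.222 m.
Braking distance = v²/(2a) = 26.3889² / (2 × 0.600) = 696.374 / 1.200 = 580.312 m.
Total = 42.222 + 580.312 = 622.534 m.

Total stopping distance ≈ 622.5 m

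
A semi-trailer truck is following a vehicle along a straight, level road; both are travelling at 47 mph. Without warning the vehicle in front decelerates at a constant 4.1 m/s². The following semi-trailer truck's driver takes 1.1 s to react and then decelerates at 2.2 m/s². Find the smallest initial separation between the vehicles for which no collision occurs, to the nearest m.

47 mph × 0.44704 = 21.0109 m/s.
Leader travels v²/(2a_L) = 441.458 / 8.200 = 53.836 m before stopping.
Follower covers v·t_r = 21.0109 × 1.1 = 23.112 m while reacting, then v²/(2a_F) = 441.458 / 4.400 = 100.331 m while braking, for a total of 23.112 + 100.331 = 123.443 m.
Since a_F ≤ a_L and the follower starts braking later, the follower is never slower than the leader, so the closest approach is when both have stopped.
Minimum gap = 123.443 − 53.836 = 69.607 m.

Minimum gap ≈ 70 m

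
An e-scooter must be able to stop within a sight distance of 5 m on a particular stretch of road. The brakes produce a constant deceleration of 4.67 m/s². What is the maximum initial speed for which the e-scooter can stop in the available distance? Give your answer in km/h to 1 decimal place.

v²/(2a) = d ⇒ v = √(2 × 4.670 × 5) = √46.70 = 6.8337 m/s.
6.8337 m/s × 3.6 = 24.601 km/h.

Maximum speed ≈ 24.6 km/h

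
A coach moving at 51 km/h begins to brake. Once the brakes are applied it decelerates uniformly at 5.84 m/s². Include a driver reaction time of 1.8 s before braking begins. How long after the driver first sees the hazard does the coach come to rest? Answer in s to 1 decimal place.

Total time ≈ 4.2 s

51 km/h ÷ 3.6 = 14.1667 m/s.
Braking time = v/a = 14.1667 / 5.840 = 2.426 s.
Total = 1.8 + 2.426 = 4.226 s.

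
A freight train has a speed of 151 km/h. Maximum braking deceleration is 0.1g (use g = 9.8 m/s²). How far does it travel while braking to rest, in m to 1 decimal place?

151 km/h ÷ 3.6 = 41.9444 m/s.
a = 0.1 × 9.8 = 0.980 m/s².
Braking distance = v²/(2a) = 41.9444² / (2 × 0.980) = 1759.333 / 1.960 = 897.619 m.

Braking distance ≈ 897.6 m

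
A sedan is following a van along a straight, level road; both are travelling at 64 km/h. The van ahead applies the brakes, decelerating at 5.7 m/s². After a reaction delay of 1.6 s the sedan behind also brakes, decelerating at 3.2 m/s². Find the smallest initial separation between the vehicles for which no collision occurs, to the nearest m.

Minimum gap ≈ 50 m

64 km/h ÷ 3.6 = 17.7778 m/s.
Leader travels v²/(2a_L) = 316.050 / 11.400 = 27.724 m before stopping.
Follower covers v·t_r = 17.7778 × 1.6 = 28.444 m while reacting, then v²/(2a_F) = 316.050 / 6.400 = 49.383 m while braking, for a total of 28.444 + 49.383 = 77.827 m.
Since a_F ≤ a_L and the follower starts braking later, the follower is never slower than the leader, so the closest approach is when both have stopped.
Minimum gap = 77.827 − 27.724 = 50.103 m.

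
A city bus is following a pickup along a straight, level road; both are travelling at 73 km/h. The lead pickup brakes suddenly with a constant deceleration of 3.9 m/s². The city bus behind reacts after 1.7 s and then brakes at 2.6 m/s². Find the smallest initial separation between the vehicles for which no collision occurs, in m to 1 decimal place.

Minimum gap ≈ 60.8 m

73 km/h ÷ 3.6 = 20.2778 m/s.
Leader travels v²/(2a_L) = 411.189 / 7.800 = 52.717 m before stopping.
Follower covers v·t_r = 20.2778 × 1.7 = 34.472 m while reacting, then v²/(2a_F) = 411.189 / 5.200 = 79.075 m while braking, for a total of 34.472 + 79.075 = 113.547 m.
Since a_F ≤ a_L and the follower starts braking later, the follower is never slower than the leader, so the closest approach is when both have stopped.
Minimum gap = 113.547 − 52.717 = 60.830 m.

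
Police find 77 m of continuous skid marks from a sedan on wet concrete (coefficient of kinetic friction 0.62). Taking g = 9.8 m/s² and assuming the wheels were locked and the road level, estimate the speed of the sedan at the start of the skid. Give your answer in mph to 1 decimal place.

Initial speed ≈ 68.4 mph

Deceleration a = μg = 0.62 × 9.8 = 6.076 m/s².
v = √(2a·d) = √(2 × 6.076 × 77) = √935.704 = 30.5893 m/s.
= 30.5893 ÷ 0.44704 = 68.426 mph.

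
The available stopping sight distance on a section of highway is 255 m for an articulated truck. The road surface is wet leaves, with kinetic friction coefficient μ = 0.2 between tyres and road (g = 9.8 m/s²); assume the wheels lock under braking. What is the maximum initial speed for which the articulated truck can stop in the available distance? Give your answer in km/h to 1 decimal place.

a = μg = 0.2 × 9.8 = 1.960 m/s².
v²/(2a) = d ⇒ v = √(2 × 1.960 × 255) = √999.60 = 31.6165 m/s.
31.6165 m/s × 3.6 = 113.819 km/h.

Maximum speed ≈ 113.8 km/h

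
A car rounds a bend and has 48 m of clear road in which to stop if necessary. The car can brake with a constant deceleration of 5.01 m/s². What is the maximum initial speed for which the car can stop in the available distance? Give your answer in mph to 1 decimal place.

Maximum speed ≈ 49.1 mph

v²/(2a) = d ⇒ v = √(2 × 5.010 × 48) = √480.96 = 21.9308 m/s.
21.9308 m/s ÷ 0.44704 = 49.058 mph.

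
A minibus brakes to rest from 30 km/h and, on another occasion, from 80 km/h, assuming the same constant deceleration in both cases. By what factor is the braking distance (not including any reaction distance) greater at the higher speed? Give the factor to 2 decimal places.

Braking distance d = v²/(2a), so with a fixed, d ∝ v².
Factor = (80/30)² = 2.6667² = 7.1113.

Factor ≈ 7.11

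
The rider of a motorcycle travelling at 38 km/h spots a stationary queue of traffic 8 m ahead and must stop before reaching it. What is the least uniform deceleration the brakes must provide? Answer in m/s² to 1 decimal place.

38 km/h ÷ 3.6 = 10.5556 m/s.
v² = 2a·d ⇒ a = v²/(2d) = 10.5556² / (2 × 8.000) = 111.421 / 16.000 = 6.9638 m/s².

Required deceleration ≈ 7.0 m/s²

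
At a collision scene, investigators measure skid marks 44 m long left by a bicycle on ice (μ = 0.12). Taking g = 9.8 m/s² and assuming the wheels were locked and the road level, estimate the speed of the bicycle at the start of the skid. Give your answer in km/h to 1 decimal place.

Deceleration a = μg = 0.12 × 9.8 = 1.176 m/s².
v = √(2a·d) = √(2 × 1.176 × 44) = √103.488 = 10.1729 m/s.
= 10.1729 × 3.6 = 36.622 km/h.

Initial speed ≈ 36.6 km/h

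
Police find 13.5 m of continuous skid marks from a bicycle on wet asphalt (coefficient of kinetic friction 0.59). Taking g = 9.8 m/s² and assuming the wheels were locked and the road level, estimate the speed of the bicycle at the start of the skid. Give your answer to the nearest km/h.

Initial speed ≈ 45 km/h

Deceleration a = μg = 0.59 × 9.8 = 5.782 m/s².
v = √(2a·d) = √(2 × 5.782 × 13.5) = √156.114 = 12.4946 m/s.
= 12.4946 × 3.6 = 44.981 km/h.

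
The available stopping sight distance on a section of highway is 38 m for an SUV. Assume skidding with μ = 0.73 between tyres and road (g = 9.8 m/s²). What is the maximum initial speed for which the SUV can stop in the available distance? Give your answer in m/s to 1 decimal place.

Maximum speed ≈ 23.3 m/s

a = μg = 0.73 × 9.8 = 7.154 m/s².
v²/(2a) = d ⇒ v = √(2 × 7.154 × 38) = √543.70 = 23.3174 m/s.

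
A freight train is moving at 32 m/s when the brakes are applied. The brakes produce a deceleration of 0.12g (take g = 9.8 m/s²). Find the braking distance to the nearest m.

a = 0.12 × 9.8 = 1.176 m/s².
Braking distance = v²/(2a) = 32.0000² / (2 × 1.176) = 1024.000 / 2.352 = 435.374 m.

Braking distance ≈ 435 m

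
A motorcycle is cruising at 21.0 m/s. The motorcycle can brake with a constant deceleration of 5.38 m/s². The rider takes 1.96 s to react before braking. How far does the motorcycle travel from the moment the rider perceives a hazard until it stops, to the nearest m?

Reaction distance = v·t_r = 21.0000 × 1.96 = 41.160 m.
Braking distance = v²/(2a) = 21.0000² / (2 × 5.380) = 441.000 / 10.760 = 40.985 m.
Total = 41.160 + 40.985 = 82.145 m.

Total stopping distance ≈ 82 m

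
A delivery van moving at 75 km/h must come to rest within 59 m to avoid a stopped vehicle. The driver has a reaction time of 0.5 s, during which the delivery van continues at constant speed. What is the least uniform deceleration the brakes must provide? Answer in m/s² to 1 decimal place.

Required deceleration ≈ 4.5 m/s²

75 km/h ÷ 3.6 = 20.8333 m/s.
Distance covered during reaction = 20.8333 × 0.5 = 10.417 m.
Distance available for braking: 59 − 10.417 = 48.583 m.
v² = 2a·d ⇒ a = v²/(2d) = 20.8333² / (2 × 48.583) = 434.026 / 97.166 = 4.4669 m/s².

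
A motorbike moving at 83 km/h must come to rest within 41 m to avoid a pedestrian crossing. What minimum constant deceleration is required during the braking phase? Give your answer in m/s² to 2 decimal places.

83 km/h ÷ 3.6 = 23.0556 m/s.
v² = 2a·d ⇒ a = v²/(2d) = 23.0556² / (2 × 41.000) = 531.561 / 82.000 = 6.4825 m/s².

Required deceleration ≈ 6.48 m/s²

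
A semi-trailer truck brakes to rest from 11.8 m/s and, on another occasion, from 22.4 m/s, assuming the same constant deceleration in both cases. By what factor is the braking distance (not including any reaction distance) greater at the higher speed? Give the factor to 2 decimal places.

Braking distance d = v²/(2a), so with a fixed, d ∝ v².
Factor = (22.4/11.8)² = 1.8983² = 3.6035.

Factor ≈ 3.60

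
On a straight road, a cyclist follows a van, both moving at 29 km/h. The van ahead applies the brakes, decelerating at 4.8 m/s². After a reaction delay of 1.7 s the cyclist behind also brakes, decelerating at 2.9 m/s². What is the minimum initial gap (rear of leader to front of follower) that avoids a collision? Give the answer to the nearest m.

Minimum gap ≈ 18 m

29 km/h ÷ 3.6 = 8.0556 m/s.
Leader travels v²/(2a_L) = 64.893 / 9.600 = 6.760 m before stopping.
Follower covers v·t_r = 8.0556 × 1.7 = 13.695 m while reacting, then v²/(2a_F) = 64.893 / 5.800 = 11.188 m while braking, for a total of 13.695 + 11.188 = 24.883 m.
Since a_F ≤ a_L and the follower starts braking later, the follower is never slower than the leader, so the closest approach is when both have stopped.
Minimum gap = 24.883 − 6.760 = 18.123 m.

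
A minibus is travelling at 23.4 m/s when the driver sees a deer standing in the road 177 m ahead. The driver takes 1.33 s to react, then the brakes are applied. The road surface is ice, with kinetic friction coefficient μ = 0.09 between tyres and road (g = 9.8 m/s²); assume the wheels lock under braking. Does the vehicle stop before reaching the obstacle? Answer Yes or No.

No

a = μg = 0.09 × 9.8 = 0.882 m/s².
Reaction distance = 23.4000 × 1.33 = 31.122 m.
Braking distance = v²/(2a) = 547.560 / 1.764 = 310.408 m.
Total stopping distance = 31.122 + 310.408 = 341.530 m, vs 177 m available — it cannot stop in time and overshoots by 341.530 − 177 = 164.530 m.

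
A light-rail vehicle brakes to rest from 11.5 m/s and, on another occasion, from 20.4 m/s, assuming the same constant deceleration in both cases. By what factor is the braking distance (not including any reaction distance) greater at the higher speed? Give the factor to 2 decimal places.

Braking distance d = v²/(2a), so with a fixed, d ∝ v².
Factor = (20.4/11.5)² = 1.7739² = 3.1467.

Factor ≈ 3.15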